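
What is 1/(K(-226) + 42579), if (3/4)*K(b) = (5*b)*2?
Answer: 3/118697 ≈ 2.5274e-5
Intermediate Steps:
K(b) = 40*b/3 (K(b) = 4*((5*b)*2)/3 = 4*(10*b)/3 = 40*b/3)
1/(K(-226) + 42579) = 1/((40/3)*(-226) + 42579) = 1/(-9040/3 + 42579) = 1/(118697/3) = 3/118697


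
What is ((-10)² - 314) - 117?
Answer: -331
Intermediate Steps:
((-10)² - 314) - 117 = (100 - 314) - 117 = -214 - 117 = -331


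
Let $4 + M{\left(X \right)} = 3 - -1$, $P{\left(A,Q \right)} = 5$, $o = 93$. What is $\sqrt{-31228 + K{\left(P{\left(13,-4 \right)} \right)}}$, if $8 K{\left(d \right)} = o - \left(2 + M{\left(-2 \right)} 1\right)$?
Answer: $\frac{i \sqrt{499466}}{4} \approx 176.68 i$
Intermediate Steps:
$M{\left(X \right)} = 0$ ($M{\left(X \right)} = -4 + \left(3 - -1\right) = -4 + \left(3 + 1\right) = -4 + 4 = 0$)
$K{\left(d \right)} = \frac{91}{8}$ ($K{\left(d \right)} = \frac{93 - \left(2 + 0 \cdot 1\right)}{8} = \frac{93 - \left(2 + 0\right)}{8} = \frac{93 - 2}{8} = \frac{1}{8} \cdot 91 = \frac{91}{8}$)
$\sqrt{-31228 + K{\left(P{\left(13,-4 \right)} \right)}} = \sqrt{-31228 + \frac{91}{8}} = \sqrt{- \frac{249733}{8}} = \frac{i \sqrt{499466}}{4}$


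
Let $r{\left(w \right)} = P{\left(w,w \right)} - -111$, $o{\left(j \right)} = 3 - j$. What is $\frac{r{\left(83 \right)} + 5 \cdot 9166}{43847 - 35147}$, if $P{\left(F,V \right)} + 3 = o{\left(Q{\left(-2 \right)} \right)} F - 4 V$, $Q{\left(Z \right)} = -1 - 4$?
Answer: $\frac{4627}{870} \approx 5.3184$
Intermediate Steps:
$Q{\left(Z \right)} = -5$
$P{\left(F,V \right)} = -3 - 4 V + 8 F$ ($P{\left(F,V \right)} = -3 + \left(\left(3 - -5\right) F - 4 V\right) = -3 + \left(\left(3 + 5\right) F - 4 V\right) = -3 + \left(8 F - 4 V\right) = -3 + \left(- 4 V + 8 F\right) = -3 - 4 V + 8 F$)
$r{\left(w \right)} = 108 + 4 w$ ($r{\left(w \right)} = \left(-3 - 4 w + 8 w\right) - -111 = \left(-3 + 4 w\right) + 111 = 108 + 4 w$)
$\frac{r{\left(83 \right)} + 5 \cdot 9166}{43847 - 35147} = \frac{\left(108 + 4 \cdot 83\right) + 5 \cdot 9166}{43847 - 35147} = \frac{\left(108 + 332\right) + 45830}{8700} = \left(440 + 45830\right) \frac{1}{8700} = 46270 \cdot \frac{1}{8700} = \frac{4627}{870}$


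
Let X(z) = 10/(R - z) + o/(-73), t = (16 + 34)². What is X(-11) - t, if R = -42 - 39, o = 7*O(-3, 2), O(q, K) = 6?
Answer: -1277867/511 ≈ -2500.7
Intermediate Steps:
o = 42 (o = 7*6 = 42)
R = -81
t = 2500 (t = 50² = 2500)
X(z) = -42/73 + 10/(-81 - z) (X(z) = 10/(-81 - z) + 42/(-73) = 10/(-81 - z) + 42*(-1/73) = 10/(-81 - z) - 42/73 = -42/73 + 10/(-81 - z))
X(-11) - t = 2*(-2066 - 21*(-11))/(73*(81 - 11)) - 1*2500 = (2/73)*(-2066 + 231)/70 - 2500 = (2/73)*(1/70)*(-1835) - 2500 = -367/511 - 2500 = -1277867/511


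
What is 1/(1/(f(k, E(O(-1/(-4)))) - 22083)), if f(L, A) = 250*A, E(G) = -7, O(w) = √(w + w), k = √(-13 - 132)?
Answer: -23833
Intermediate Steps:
k = I*√145 (k = √(-145) = I*√145 ≈ 12.042*I)
O(w) = √2*√w (O(w) = √(2*w) = √2*√w)
1/(1/(f(k, E(O(-1/(-4)))) - 22083)) = 1/(1/(250*(-7) - 22083)) = 1/(1/(-1750 - 22083)) = 1/(1/(-23833)) = 1/(-1/23833) = -23833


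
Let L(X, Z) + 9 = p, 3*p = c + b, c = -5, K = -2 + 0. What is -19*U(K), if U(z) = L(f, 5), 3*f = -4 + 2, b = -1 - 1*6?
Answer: 247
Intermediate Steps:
K = -2
b = -7 (b = -1 - 6 = -7)
p = -4 (p = (-5 - 7)/3 = (⅓)*(-12) = -4)
f = -⅔ (f = (-4 + 2)/3 = (⅓)*(-2) = -⅔ ≈ -0.66667)
L(X, Z) = -13 (L(X, Z) = -9 - 4 = -13)
U(z) = -13
-19*U(K) = -19*(-13) = 247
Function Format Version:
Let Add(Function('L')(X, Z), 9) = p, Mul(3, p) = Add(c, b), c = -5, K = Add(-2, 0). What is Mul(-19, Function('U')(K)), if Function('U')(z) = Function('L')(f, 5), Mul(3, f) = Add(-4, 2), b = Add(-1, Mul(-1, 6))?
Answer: 247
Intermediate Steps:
K = -2
b = -7 (b = Add(-1, -6) = -7)
p = -4 (p = Mul(Rational(1, 3), Add(-5, -7)) = Mul(Rational(1, 3), -12) = -4)
f = Rational(-2, 3) (f = Mul(Rational(1, 3), Add(-4, 2)) = Mul(Rational(1, 3), -2) = Rational(-2, 3) ≈ -0.66667)
Function('L')(X, Z) = -13 (Function('L')(X, Z) = Add(-9, -4) = -13)
Function('U')(z) = -13
Mul(-19, Function('U')(K)) = Mul(-19, -13) = 247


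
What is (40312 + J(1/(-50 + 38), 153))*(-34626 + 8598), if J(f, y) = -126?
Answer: -1045961208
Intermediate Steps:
(40312 + J(1/(-50 + 38), 153))*(-34626 + 8598) = (40312 - 126)*(-34626 + 8598) = 40186*(-26028) = -1045961208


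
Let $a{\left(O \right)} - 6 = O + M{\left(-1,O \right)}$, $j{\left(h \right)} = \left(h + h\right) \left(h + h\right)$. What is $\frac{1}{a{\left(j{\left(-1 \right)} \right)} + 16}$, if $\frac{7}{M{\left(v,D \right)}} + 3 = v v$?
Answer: $\frac{2}{45} \approx 0.044444$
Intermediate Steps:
$M{\left(v,D \right)} = \frac{7}{-3 + v^{2}}$ ($M{\left(v,D \right)} = \frac{7}{-3 + v v} = \frac{7}{-3 + v^{2}}$)
$j{\left(h \right)} = 4 h^{2}$ ($j{\left(h \right)} = 2 h 2 h = 4 h^{2}$)
$a{\left(O \right)} = \frac{5}{2} + O$ ($a{\left(O \right)} = 6 + \left(O + \frac{7}{-3 + \left(-1\right)^{2}}\right) = 6 + \left(O + \frac{7}{-3 + 1}\right) = 6 + \left(O + \frac{7}{-2}\right) = 6 + \left(O + 7 \left(- \frac{1}{2}\right)\right) = 6 + \left(O - \frac{7}{2}\right) = 6 + \left(- \frac{7}{2} + O\right) = \frac{5}{2} + O$)
$\frac{1}{a{\left(j{\left(-1 \right)} \right)} + 16} = \frac{1}{\left(\frac{5}{2} + 4 \left(-1\right)^{2}\right) + 16} = \frac{1}{\left(\frac{5}{2} + 4 \cdot 1\right) + 16} = \frac{1}{\left(\frac{5}{2} + 4\right) + 16} = \frac{1}{\frac{13}{2} + 16} = \frac{1}{\frac{45}{2}} = \frac{2}{45}$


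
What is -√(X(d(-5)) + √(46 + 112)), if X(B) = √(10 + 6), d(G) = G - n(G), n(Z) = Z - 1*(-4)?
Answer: -√(4 + √158) ≈ -4.0706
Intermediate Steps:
n(Z) = 4 + Z (n(Z) = Z + 4 = 4 + Z)
d(G) = -4 (d(G) = G - (4 + G) = G + (-4 - G) = -4)
X(B) = 4 (X(B) = √16 = 4)
-√(X(d(-5)) + √(46 + 112)) = -√(4 + √(46 + 112)) = -√(4 + √158)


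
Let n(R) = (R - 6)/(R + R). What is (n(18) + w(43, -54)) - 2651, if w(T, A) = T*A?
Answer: -14918/3 ≈ -4972.7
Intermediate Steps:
w(T, A) = A*T
n(R) = (-6 + R)/(2*R) (n(R) = (-6 + R)/((2*R)) = (-6 + R)*(1/(2*R)) = (-6 + R)/(2*R))
(n(18) + w(43, -54)) - 2651 = ((½)*(-6 + 18)/18 - 54*43) - 2651 = ((½)*(1/18)*12 - 2322) - 2651 = (⅓ - 2322) - 2651 = -6965/3 - 2651 = -14918/3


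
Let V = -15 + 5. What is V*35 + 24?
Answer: -326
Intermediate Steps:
V = -10
V*35 + 24 = -10*35 + 24 = -350 + 24 = -326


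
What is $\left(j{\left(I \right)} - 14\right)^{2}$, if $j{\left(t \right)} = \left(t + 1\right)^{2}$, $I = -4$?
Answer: $25$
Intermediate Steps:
$j{\left(t \right)} = \left(1 + t\right)^{2}$
$\left(j{\left(I \right)} - 14\right)^{2} = \left(\left(1 - 4\right)^{2} - 14\right)^{2} = \left(\left(-3\right)^{2} - 14\right)^{2} = \left(9 - 14\right)^{2} = \left(-5\right)^{2} = 25$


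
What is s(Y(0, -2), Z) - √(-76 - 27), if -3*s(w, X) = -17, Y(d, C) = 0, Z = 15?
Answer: 17/3 - I*√103 ≈ 5.6667 - 10.149*I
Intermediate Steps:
s(w, X) = 17/3 (s(w, X) = -⅓*(-17) = 17/3)
s(Y(0, -2), Z) - √(-76 - 27) = 17/3 - √(-76 - 27) = 17/3 - √(-103) = 17/3 - I*√103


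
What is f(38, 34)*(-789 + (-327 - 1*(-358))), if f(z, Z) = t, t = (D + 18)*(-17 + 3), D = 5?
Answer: 244076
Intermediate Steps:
t = -322 (t = (5 + 18)*(-17 + 3) = 23*(-14) = -322)
f(z, Z) = -322
f(38, 34)*(-789 + (-327 - 1*(-358))) = -322*(-789 + (-327 - 1*(-358))) = -322*(-789 + (-327 + 358)) = -322*(-789 + 31) = -322*(-758) = 244076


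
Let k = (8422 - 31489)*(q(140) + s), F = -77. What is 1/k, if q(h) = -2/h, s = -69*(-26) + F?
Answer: -70/2772399663 ≈ -2.5249e-8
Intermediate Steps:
s = 1717 (s = -69*(-26) - 77 = 1794 - 77 = 1717)
k = -2772399663/70 (k = (8422 - 31489)*(-2/140 + 1717) = -23067*(-2*1/140 + 1717) = -23067*(-1/70 + 1717) = -23067*120189/70 = -2772399663/70 ≈ -3.9606e+7)
1/k = 1/(-2772399663/70) = -70/2772399663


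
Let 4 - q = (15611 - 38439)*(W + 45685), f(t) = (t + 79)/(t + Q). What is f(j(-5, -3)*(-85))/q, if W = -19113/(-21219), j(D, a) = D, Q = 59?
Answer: 13503/13523688235970 ≈ 9.9847e-10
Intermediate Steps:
W = 6371/7073 (W = -19113*(-1/21219) = 6371/7073 ≈ 0.90075)
f(t) = (79 + t)/(59 + t) (f(t) = (t + 79)/(t + 59) = (79 + t)/(59 + t))
q = 7376557219620/7073 (q = 4 - (15611 - 38439)*(6371/7073 + 45685) = 4 - (-22828)*323136376/7073 = 4 - 1*(-7376557191328/7073) = 4 + 7376557191328/7073 = 7376557219620/7073 ≈ 1.0429e+9)
f(j(-5, -3)*(-85))/q = ((79 - 5*(-85))/(59 - 5*(-85)))/(7376557219620/7073) = ((79 + 425)/(59 + 425))*(7073/7376557219620) = (504/484)*(7073/7376557219620) = ((1/484)*504)*(7073/7376557219620) = (126/121)*(7073/7376557219620) = 13503/13523688235970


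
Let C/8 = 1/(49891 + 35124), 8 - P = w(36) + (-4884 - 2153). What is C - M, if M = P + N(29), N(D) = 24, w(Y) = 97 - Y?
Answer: -595785112/85015 ≈ -7008.0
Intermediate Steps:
P = 6984 (P = 8 - ((97 - 1*36) + (-4884 - 2153)) = 8 - ((97 - 36) - 7037) = 8 - (61 - 7037) = 8 - 1*(-6976) = 8 + 6976 = 6984)
M = 7008 (M = 6984 + 24 = 7008)
C = 8/85015 (C = 8/(49891 + 35124) = 8/85015 ≈ 9.4101e-5)
C - M = 8/85015 - 1*7008 = 8/85015 - 7008 = -595785112/85015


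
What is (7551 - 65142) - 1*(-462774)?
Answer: 405183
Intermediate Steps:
(7551 - 65142) - 1*(-462774) = -57591 + 462774 = 405183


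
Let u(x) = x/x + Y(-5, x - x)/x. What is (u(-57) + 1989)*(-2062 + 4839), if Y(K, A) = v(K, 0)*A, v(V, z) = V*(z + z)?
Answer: 5526230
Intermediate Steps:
v(V, z) = 2*V*z (v(V, z) = V*(2*z) = 2*V*z)
Y(K, A) = 0 (Y(K, A) = (2*K*0)*A = 0*A = 0)
u(x) = 1 (u(x) = x/x + 0/x = 1 + 0 = 1)
(u(-57) + 1989)*(-2062 + 4839) = (1 + 1989)*(-2062 + 4839) = 1990*2777 = 5526230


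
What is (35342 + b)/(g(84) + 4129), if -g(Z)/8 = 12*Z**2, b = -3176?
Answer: -32166/673247 ≈ -0.047777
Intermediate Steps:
g(Z) = -96*Z**2
(35342 + b)/(g(84) + 4129) = (35342 - 3176)/(-96*84**2 + 4129) = 32166/(-96*7056 + 4129) = 32166/(-677376 + 4129) = 32166/(-673247) = 32166*(-1/673247) = -32166/673247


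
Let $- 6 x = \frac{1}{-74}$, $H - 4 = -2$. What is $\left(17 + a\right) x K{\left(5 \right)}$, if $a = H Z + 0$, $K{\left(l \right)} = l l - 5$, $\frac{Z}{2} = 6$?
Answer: $\frac{205}{111} \approx 1.8468$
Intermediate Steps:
$H = 2$ ($H = 4 - 2 = 2$)
$Z = 12$ ($Z = 2 \cdot 6 = 12$)
$K{\left(l \right)} = -5 + l^{2}$ ($K{\left(l \right)} = l^{2} - 5 = -5 + l^{2}$)
$a = 24$ ($a = 2 \cdot 12 + 0 = 24 + 0 = 24$)
$x = \frac{1}{444}$ ($x = - \frac{1}{6 \left(-74\right)} = \left(- \frac{1}{6}\right) \left(- \frac{1}{74}\right) = \frac{1}{444} \approx 0.0022523$)
$\left(17 + a\right) x K{\left(5 \right)} = \left(17 + 24\right) \frac{1}{444} \left(-5 + 5^{2}\right) = 41 \cdot \frac{1}{444} \left(-5 + 25\right) = \frac{41}{444} \cdot 20 = \frac{205}{111}$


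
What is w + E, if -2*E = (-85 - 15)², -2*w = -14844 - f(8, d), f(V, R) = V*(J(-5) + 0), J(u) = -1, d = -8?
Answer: 2418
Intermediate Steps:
f(V, R) = -V (f(V, R) = V*(-1 + 0) = V*(-1) = -V)
w = 7418 (w = -(-14844 - (-1)*8)/2 = -(-14844 - 1*(-8))/2 = -(-14844 + 8)/2 = -½*(-14836) = 7418)
E = -5000 (E = -(-85 - 15)²/2 = -½*(-100)² = -½*10000 = -5000)
w + E = 7418 - 5000 = 2418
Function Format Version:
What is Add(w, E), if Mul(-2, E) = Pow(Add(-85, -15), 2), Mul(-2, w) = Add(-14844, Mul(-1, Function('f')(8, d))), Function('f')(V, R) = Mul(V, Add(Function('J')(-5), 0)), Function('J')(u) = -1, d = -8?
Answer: 2418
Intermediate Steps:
Function('f')(V, R) = Mul(-1, V) (Function('f')(V, R) = Mul(V, Add(-1, 0)) = Mul(V, -1) = Mul(-1, V))
w = 7418 (w = Mul(Rational(-1, 2), Add(-14844, Mul(-1, Mul(-1, 8)))) = Mul(Rational(-1, 2), Add(-14844, Mul(-1, -8))) = Mul(Rational(-1, 2), Add(-14844, 8)) = Mul(Rational(-1, 2), -14836) = 7418)
E = -5000 (E = Mul(Rational(-1, 2), Pow(Add(-85, -15), 2)) = Mul(Rational(-1, 2), Pow(-100, 2)) = Mul(Rational(-1, 2), 10000) = -5000)
Add(w, E) = Add(7418, -5000) = 2418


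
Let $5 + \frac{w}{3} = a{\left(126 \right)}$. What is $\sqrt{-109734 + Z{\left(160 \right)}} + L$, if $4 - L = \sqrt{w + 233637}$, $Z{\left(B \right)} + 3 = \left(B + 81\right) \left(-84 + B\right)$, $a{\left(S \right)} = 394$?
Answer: $4 - 2 \sqrt{58701} + i \sqrt{91421} \approx -480.57 + 302.36 i$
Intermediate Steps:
$w = 1167$ ($w = -15 + 3 \cdot 394 = -15 + 1182 = 1167$)
$Z{\left(B \right)} = -3 + \left(-84 + B\right) \left(81 + B\right)$ ($Z{\left(B \right)} = -3 + \left(B + 81\right) \left(-84 + B\right) = -3 + \left(81 + B\right) \left(-84 + B\right) = -3 + \left(-84 + B\right) \left(81 + B\right)$)
$L = 4 - 2 \sqrt{58701}$ ($L = 4 - \sqrt{1167 + 233637} = 4 - \sqrt{234804} = 4 - 2 \sqrt{58701} \approx -480.57$)
$\sqrt{-109734 + Z{\left(160 \right)}} + L = \sqrt{-109734 - \left(7287 - 25600\right)} + \left(4 - 2 \sqrt{58701}\right) = \sqrt{-109734 - -18313} + \left(4 - 2 \sqrt{58701}\right) = \sqrt{-109734 + 18313} + \left(4 - 2 \sqrt{58701}\right) = \sqrt{-91421} + \left(4 - 2 \sqrt{58701}\right) = i \sqrt{91421} + \left(4 - 2 \sqrt{58701}\right) = 4 - 2 \sqrt{58701} + i \sqrt{91421}$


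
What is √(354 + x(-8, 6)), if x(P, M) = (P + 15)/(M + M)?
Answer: √12765/6 ≈ 18.830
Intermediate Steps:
x(P, M) = (15 + P)/(2*M) (x(P, M) = (15 + P)/((2*M)) = (15 + P)*(1/(2*M)) = (15 + P)/(2*M))
√(354 + x(-8, 6)) = √(354 + (½)*(15 - 8)/6) = √(354 + (½)*(⅙)*7) = √(354 + 7/12) = √(4255/12) = √12765/6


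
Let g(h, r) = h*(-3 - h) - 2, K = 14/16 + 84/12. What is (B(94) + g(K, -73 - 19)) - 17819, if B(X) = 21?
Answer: -1144681/64 ≈ -17886.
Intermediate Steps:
K = 63/8 (K = 14*(1/16) + 84*(1/12) = 7/8 + 7 = 63/8 ≈ 7.8750)
g(h, r) = -2 + h*(-3 - h)
(B(94) + g(K, -73 - 19)) - 17819 = (21 + (-2 - (63/8)² - 3*63/8)) - 17819 = (21 + (-2 - 1*3969/64 - 189/8)) - 17819 = (21 + (-2 - 3969/64 - 189/8)) - 17819 = (21 - 5609/64) - 17819 = -4265/64 - 17819 = -1144681/64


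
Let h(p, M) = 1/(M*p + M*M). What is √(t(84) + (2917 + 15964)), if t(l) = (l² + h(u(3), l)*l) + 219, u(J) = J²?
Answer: √226223337/93 ≈ 161.73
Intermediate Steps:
h(p, M) = 1/(M² + M*p) (h(p, M) = 1/(M*p + M²) = 1/(M² + M*p))
t(l) = 219 + l² + 1/(9 + l) (t(l) = (l² + (1/(l*(l + 3²)))*l) + 219 = (l² + (1/(l*(l + 9)))*l) + 219 = (l² + (1/(l*(9 + l)))*l) + 219 = (l² + 1/(9 + l)) + 219 = 219 + l² + 1/(9 + l))
√(t(84) + (2917 + 15964)) = √((1 + (9 + 84)*(219 + 84²))/(9 + 84) + (2917 + 15964)) = √((1 + 93*(219 + 7056))/93 + 18881) = √((1 + 93*7275)/93 + 18881) = √((1 + 676575)/93 + 18881) = √((1/93)*676576 + 18881) = √(676576/93 + 18881) = √(2432509/93) = √226223337/93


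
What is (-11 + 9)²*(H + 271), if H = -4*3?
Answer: 1036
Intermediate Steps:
H = -12
(-11 + 9)²*(H + 271) = (-11 + 9)²*(-12 + 271) = (-2)²*259 = 4*259 = 1036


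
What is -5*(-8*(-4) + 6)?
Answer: -190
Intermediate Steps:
-5*(-8*(-4) + 6) = -5*(32 + 6) = -5*38 = -190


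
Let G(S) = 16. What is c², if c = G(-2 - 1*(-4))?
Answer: 256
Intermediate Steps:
c = 16
c² = 16² = 256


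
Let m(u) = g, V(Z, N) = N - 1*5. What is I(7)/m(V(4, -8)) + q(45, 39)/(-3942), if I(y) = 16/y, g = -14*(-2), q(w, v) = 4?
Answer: 7786/96579 ≈ 0.080618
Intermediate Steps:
g = 28
V(Z, N) = -5 + N (V(Z, N) = N - 5 = -5 + N)
m(u) = 28
I(7)/m(V(4, -8)) + q(45, 39)/(-3942) = (16/7)/28 + 4/(-3942) = (16*(⅐))*(1/28) + 4*(-1/3942) = (16/7)*(1/28) - 2/1971 = 4/49 - 2/1971 = 7786/96579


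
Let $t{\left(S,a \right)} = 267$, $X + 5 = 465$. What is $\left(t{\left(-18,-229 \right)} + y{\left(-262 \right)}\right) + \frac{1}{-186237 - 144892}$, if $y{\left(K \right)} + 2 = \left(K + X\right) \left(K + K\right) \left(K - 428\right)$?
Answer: $\frac{23705241994704}{331129} \approx 7.1589 \cdot 10^{7}$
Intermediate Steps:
$X = 460$ ($X = -5 + 465 = 460$)
$y{\left(K \right)} = -2 + 2 K \left(-428 + K\right) \left(460 + K\right)$ ($y{\left(K \right)} = -2 + \left(K + 460\right) \left(K + K\right) \left(K - 428\right) = -2 + \left(460 + K\right) 2 K \left(-428 + K\right) = -2 + 2 K \left(460 + K\right) \left(-428 + K\right) = -2 + 2 K \left(-428 + K\right) \left(460 + K\right)$)
$\left(t{\left(-18,-229 \right)} + y{\left(-262 \right)}\right) + \frac{1}{-186237 - 144892} = \left(267 + \left(-2 - -103165120 + 2 \left(-262\right)^{3} + 64 \left(-262\right)^{2}\right)\right) + \frac{1}{-186237 - 144892} = \left(267 + \left(-2 + 103165120 + 2 \left(-17984728\right) + 64 \cdot 68644\right)\right) + \frac{1}{-331129} = \left(267 + \left(-2 + 103165120 - 35969456 + 4393216\right)\right) - \frac{1}{331129} = \left(267 + 71588878\right) - \frac{1}{331129} = 71589145 - \frac{1}{331129} = \frac{23705241994704}{331129}$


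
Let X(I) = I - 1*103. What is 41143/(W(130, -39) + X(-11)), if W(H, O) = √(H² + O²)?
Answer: 4690302/5425 + 534859*√109/5425 ≈ 1893.9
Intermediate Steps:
X(I) = -103 + I (X(I) = I - 103 = -103 + I)
41143/(W(130, -39) + X(-11)) = 41143/(√(130² + (-39)²) + (-103 - 11)) = 41143/(√(16900 + 1521) - 114) = 41143/(√18421 - 114) = 41143/(13*√109 - 114) = 41143/(-114 + 13*√109)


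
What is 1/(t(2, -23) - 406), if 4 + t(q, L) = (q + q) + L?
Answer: -1/429 ≈ -0.0023310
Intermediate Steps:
t(q, L) = -4 + L + 2*q (t(q, L) = -4 + ((q + q) + L) = -4 + (2*q + L) = -4 + (L + 2*q) = -4 + L + 2*q)
1/(t(2, -23) - 406) = 1/((-4 - 23 + 2*2) - 406) = 1/((-4 - 23 + 4) - 406) = 1/(-23 - 406) = 1/(-429) = -1/429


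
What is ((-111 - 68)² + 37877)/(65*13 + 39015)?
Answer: 34959/19930 ≈ 1.7541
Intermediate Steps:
((-111 - 68)² + 37877)/(65*13 + 39015) = ((-179)² + 37877)/(845 + 39015) = (32041 + 37877)/39860 = 69918*(1/39860) = 34959/19930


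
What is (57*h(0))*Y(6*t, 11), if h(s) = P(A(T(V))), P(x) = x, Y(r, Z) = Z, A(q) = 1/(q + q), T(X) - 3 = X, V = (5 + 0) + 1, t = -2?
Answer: 209/6 ≈ 34.833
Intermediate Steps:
V = 6 (V = 5 + 1 = 6)
T(X) = 3 + X
A(q) = 1/(2*q)
h(s) = 1/18 (h(s) = 1/(2*(3 + 6)) = (½)/9 = (½)*(⅑) = 1/18)
(57*h(0))*Y(6*t, 11) = (57*(1/18))*11 = (19/6)*11 = 209/6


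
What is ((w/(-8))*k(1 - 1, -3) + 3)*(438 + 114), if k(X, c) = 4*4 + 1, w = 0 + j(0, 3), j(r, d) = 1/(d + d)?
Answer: 2921/2 ≈ 1460.5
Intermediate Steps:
j(r, d) = 1/(2*d)
w = ⅙ (w = 0 + (½)/3 = 0 + (½)*(⅓) = 0 + ⅙ = ⅙ ≈ 0.16667)
k(X, c) = 17 (k(X, c) = 16 + 1 = 17)
((w/(-8))*k(1 - 1, -3) + 3)*(438 + 114) = (((⅙)/(-8))*17 + 3)*(438 + 114) = (((⅙)*(-⅛))*17 + 3)*552 = (-1/48*17 + 3)*552 = (-17/48 + 3)*552 = (127/48)*552 = 2921/2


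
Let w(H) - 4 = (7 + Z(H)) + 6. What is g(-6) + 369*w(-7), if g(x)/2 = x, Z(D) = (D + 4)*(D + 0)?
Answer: 14010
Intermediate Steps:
Z(D) = D*(4 + D) (Z(D) = (4 + D)*D = D*(4 + D))
g(x) = 2*x
w(H) = 17 + H*(4 + H) (w(H) = 4 + ((7 + H*(4 + H)) + 6) = 4 + (13 + H*(4 + H)) = 17 + H*(4 + H))
g(-6) + 369*w(-7) = 2*(-6) + 369*(17 - 7*(4 - 7)) = -12 + 369*(17 - 7*(-3)) = -12 + 369*(17 + 21) = -12 + 369*38 = -12 + 14022 = 14010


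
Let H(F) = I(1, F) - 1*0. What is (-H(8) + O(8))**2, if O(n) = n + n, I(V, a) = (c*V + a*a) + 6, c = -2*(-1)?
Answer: 3136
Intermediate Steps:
c = 2
I(V, a) = 6 + a**2 + 2*V (I(V, a) = (2*V + a*a) + 6 = (2*V + a**2) + 6 = (a**2 + 2*V) + 6 = 6 + a**2 + 2*V)
O(n) = 2*n
H(F) = 8 + F**2 (H(F) = (6 + F**2 + 2*1) - 1*0 = (6 + F**2 + 2) + 0 = (8 + F**2) + 0 = 8 + F**2)
(-H(8) + O(8))**2 = (-(8 + 8**2) + 2*8)**2 = (-(8 + 64) + 16)**2 = (-1*72 + 16)**2 = (-72 + 16)**2 = (-56)**2 = 3136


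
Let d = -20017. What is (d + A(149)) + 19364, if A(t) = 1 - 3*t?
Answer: -1099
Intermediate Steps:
(d + A(149)) + 19364 = (-20017 + (1 - 3*149)) + 19364 = (-20017 + (1 - 447)) + 19364 = (-20017 - 446) + 19364 = -20463 + 19364 = -1099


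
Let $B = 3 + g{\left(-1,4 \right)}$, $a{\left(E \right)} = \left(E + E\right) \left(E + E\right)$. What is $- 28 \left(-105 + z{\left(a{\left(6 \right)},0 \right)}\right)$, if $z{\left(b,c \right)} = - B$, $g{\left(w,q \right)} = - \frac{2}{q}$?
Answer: $3010$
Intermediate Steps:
$a{\left(E \right)} = 4 E^{2}$ ($a{\left(E \right)} = 2 E 2 E = 4 E^{2}$)
$B = \frac{5}{2}$ ($B = 3 - \frac{2}{4} = 3 - \frac{1}{2} = \frac{5}{2} \approx 2.5$)
$z{\left(b,c \right)} = - \frac{5}{2}$ ($z{\left(b,c \right)} = \left(-1\right) \frac{5}{2} = - \frac{5}{2}$)
$- 28 \left(-105 + z{\left(a{\left(6 \right)},0 \right)}\right) = - 28 \left(-105 - \frac{5}{2}\right) = \left(-28\right) \left(- \frac{215}{2}\right) = 3010$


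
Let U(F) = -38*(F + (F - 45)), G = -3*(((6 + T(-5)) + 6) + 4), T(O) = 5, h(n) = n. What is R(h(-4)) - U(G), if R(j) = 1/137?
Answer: -890225/137 ≈ -6498.0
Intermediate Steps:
G = -63 (G = -3*(((6 + 5) + 6) + 4) = -3*((11 + 6) + 4) = -3*(17 + 4) = -3*21 = -63)
R(j) = 1/137
U(F) = 1710 - 76*F (U(F) = -38*(F + (-45 + F)) = -38*(-45 + 2*F) = 1710 - 76*F)
R(h(-4)) - U(G) = 1/137 - (1710 - 76*(-63)) = 1/137 - (1710 + 4788) = 1/137 - 1*6498 = 1/137 - 6498 = -890225/137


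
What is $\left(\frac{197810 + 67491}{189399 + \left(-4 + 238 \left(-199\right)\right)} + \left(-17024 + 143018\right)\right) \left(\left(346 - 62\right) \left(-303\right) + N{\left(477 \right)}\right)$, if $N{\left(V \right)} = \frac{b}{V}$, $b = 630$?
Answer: $- \frac{81616080591456658}{7527749} \approx -1.0842 \cdot 10^{10}$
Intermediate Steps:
$N{\left(V \right)} = \frac{630}{V}$
$\left(\frac{197810 + 67491}{189399 + \left(-4 + 238 \left(-199\right)\right)} + \left(-17024 + 143018\right)\right) \left(\left(346 - 62\right) \left(-303\right) + N{\left(477 \right)}\right) = \left(\frac{197810 + 67491}{189399 + \left(-4 + 238 \left(-199\right)\right)} + \left(-17024 + 143018\right)\right) \left(\left(346 - 62\right) \left(-303\right) + \frac{630}{477}\right) = \left(\frac{265301}{189399 - 47366} + 125994\right) \left(284 \left(-303\right) + 630 \cdot \frac{1}{477}\right) = \left(\frac{265301}{189399 - 47366} + 125994\right) \left(-86052 + \frac{70}{53}\right) = \left(\frac{265301}{142033} + 125994\right) \left(- \frac{4560686}{53}\right) = \frac{17895571103}{142033} \left(- \frac{4560686}{53}\right) = - \frac{81616080591456658}{7527749}$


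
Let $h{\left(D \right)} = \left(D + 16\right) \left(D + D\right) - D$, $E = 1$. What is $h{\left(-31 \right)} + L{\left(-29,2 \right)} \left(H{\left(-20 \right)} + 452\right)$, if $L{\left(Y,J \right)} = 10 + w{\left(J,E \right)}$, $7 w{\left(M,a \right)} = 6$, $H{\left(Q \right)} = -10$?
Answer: $\frac{40319}{7} \approx 5759.9$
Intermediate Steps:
$w{\left(M,a \right)} = \frac{6}{7}$ ($w{\left(M,a \right)} = \frac{1}{7} \cdot 6 = \frac{6}{7}$)
$L{\left(Y,J \right)} = \frac{76}{7}$ ($L{\left(Y,J \right)} = 10 + \frac{6}{7} = \frac{76}{7}$)
$h{\left(D \right)} = - D + 2 D \left(16 + D\right)$ ($h{\left(D \right)} = \left(16 + D\right) 2 D - D = 2 D \left(16 + D\right) - D = - D + 2 D \left(16 + D\right)$)
$h{\left(-31 \right)} + L{\left(-29,2 \right)} \left(H{\left(-20 \right)} + 452\right) = - 31 \left(31 + 2 \left(-31\right)\right) + \frac{76 \left(-10 + 452\right)}{7} = - 31 \left(31 - 62\right) + \frac{76}{7} \cdot 442 = \left(-31\right) \left(-31\right) + \frac{33592}{7} = 961 + \frac{33592}{7} = \frac{40319}{7}$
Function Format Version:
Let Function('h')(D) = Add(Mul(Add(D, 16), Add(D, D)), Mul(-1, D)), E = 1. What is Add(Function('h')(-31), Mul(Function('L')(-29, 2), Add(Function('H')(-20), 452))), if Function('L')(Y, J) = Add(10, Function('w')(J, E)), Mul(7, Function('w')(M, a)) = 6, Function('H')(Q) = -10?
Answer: Rational(40319, 7) ≈ 5759.9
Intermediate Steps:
Function('w')(M, a) = Rational(6, 7) (Function('w')(M, a) = Mul(Rational(1, 7), 6) = Rational(6, 7))
Function('L')(Y, J) = Rational(76, 7) (Function('L')(Y, J) = Add(10, Rational(6, 7)) = Rational(76, 7))
Function('h')(D) = Add(Mul(-1, D), Mul(2, D, Add(16, D))) (Function('h')(D) = Add(Mul(Add(16, D), Mul(2, D)), Mul(-1, D)) = Add(Mul(2, D, Add(16, D)), Mul(-1, D)) = Add(Mul(-1, D), Mul(2, D, Add(16, D))))
Add(Function('h')(-31), Mul(Function('L')(-29, 2), Add(Function('H')(-20), 452))) = Add(Mul(-31, Add(31, Mul(2, -31))), Mul(Rational(76, 7), Add(-10, 452))) = Add(Mul(-31, Add(31, -62)), Mul(Rational(76, 7), 442)) = Add(Mul(-31, -31), Rational(33592, 7)) = Add(961, Rational(33592, 7)) = Rational(40319, 7)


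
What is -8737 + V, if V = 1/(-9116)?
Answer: -79646493/9116 ≈ -8737.0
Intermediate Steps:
V = -1/9116 ≈ -0.00010970
-8737 + V = -8737 - 1/9116 = -79646493/9116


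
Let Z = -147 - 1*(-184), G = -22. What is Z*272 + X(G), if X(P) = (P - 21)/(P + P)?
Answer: 442859/44 ≈ 10065.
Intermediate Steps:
X(P) = (-21 + P)/(2*P) (X(P) = (-21 + P)/((2*P)) = (-21 + P)*(1/(2*P)) = (-21 + P)/(2*P))
Z = 37 (Z = -147 + 184 = 37)
Z*272 + X(G) = 37*272 + (½)*(-21 - 22)/(-22) = 10064 + (½)*(-1/22)*(-43) = 10064 + 43/44 = 442859/44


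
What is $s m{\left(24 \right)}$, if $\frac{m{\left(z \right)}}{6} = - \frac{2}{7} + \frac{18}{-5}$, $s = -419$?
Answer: $\frac{341904}{35} \approx 9768.7$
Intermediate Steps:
$m{\left(z \right)} = - \frac{816}{35}$ ($m{\left(z \right)} = 6 \left(- \frac{2}{7} + \frac{18}{-5}\right) = 6 \left(\left(-2\right) \frac{1}{7} + 18 \left(- \frac{1}{5}\right)\right) = 6 \left(- \frac{2}{7} - \frac{18}{5}\right) = 6 \left(- \frac{136}{35}\right) = - \frac{816}{35}$)
$s m{\left(24 \right)} = \left(-419\right) \left(- \frac{816}{35}\right) = \frac{341904}{35}$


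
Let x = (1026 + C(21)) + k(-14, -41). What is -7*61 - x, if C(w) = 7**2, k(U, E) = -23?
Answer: -1479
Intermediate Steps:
C(w) = 49
x = 1052 (x = (1026 + 49) - 23 = 1075 - 23 = 1052)
-7*61 - x = -7*61 - 1*1052 = -427 - 1052 = -1479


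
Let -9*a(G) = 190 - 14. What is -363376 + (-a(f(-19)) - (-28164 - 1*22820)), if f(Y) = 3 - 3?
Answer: -2811352/9 ≈ -3.1237e+5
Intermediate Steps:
f(Y) = 0
a(G) = -176/9 (a(G) = -(190 - 14)/9 = -⅑*176 = -176/9)
-363376 + (-a(f(-19)) - (-28164 - 1*22820)) = -363376 + (-1*(-176/9) - (-28164 - 1*22820)) = -363376 + (176/9 - (-28164 - 22820)) = -363376 + (176/9 - 1*(-50984)) = -363376 + (176/9 + 50984) = -363376 + 459032/9 = -2811352/9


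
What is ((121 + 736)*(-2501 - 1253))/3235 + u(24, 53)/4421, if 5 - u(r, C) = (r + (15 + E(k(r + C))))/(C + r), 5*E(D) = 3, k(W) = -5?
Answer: -99561905987/100113545 ≈ -994.49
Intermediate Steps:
E(D) = ⅗ (E(D) = (⅕)*3 = ⅗)
u(r, C) = 5 - (78/5 + r)/(C + r) (u(r, C) = 5 - (r + (15 + ⅗))/(C + r) = 5 - (r + 78/5)/(C + r) = 5 - (78/5 + r)/(C + r))
((121 + 736)*(-2501 - 1253))/3235 + u(24, 53)/4421 = ((121 + 736)*(-2501 - 1253))/3235 + ((-78/5 + 4*24 + 5*53)/(53 + 24))/4421 = (857*(-3754))*(1/3235) + ((-78/5 + 96 + 265)/77)*(1/4421) = -3217178*1/3235 + ((1/77)*(1727/5))*(1/4421) = -3217178/3235 + (157/35)*(1/4421) = -3217178/3235 + 157/154735 = -99561905987/100113545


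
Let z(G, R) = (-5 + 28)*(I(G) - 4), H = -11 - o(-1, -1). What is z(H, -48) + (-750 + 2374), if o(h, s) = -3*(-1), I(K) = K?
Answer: 1210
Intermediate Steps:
o(h, s) = 3
H = -14 (H = -11 - 1*3 = -11 - 3 = -14)
z(G, R) = -92 + 23*G (z(G, R) = (-5 + 28)*(G - 4) = 23*(-4 + G) = -92 + 23*G)
z(H, -48) + (-750 + 2374) = (-92 + 23*(-14)) + (-750 + 2374) = (-92 - 322) + 1624 = -414 + 1624 = 1210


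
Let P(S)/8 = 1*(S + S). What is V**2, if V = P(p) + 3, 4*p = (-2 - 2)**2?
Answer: 4489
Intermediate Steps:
p = 4 (p = (-2 - 2)**2/4 = (1/4)*(-4)**2 = (1/4)*16 = 4)
P(S) = 16*S (P(S) = 8*(1*(S + S)) = 8*(1*(2*S)) = 8*(2*S) = 16*S)
V = 67 (V = 16*4 + 3 = 64 + 3 = 67)
V**2 = 67**2 = 4489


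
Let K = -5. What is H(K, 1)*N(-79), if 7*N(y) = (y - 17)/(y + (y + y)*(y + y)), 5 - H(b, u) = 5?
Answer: 0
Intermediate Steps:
H(b, u) = 0 (H(b, u) = 5 - 1*5 = 5 - 5 = 0)
N(y) = (-17 + y)/(7*(y + 4*y**2)) (N(y) = ((y - 17)/(y + (y + y)*(y + y)))/7 = ((-17 + y)/(y + (2*y)*(2*y)))/7 = ((-17 + y)/(y + 4*y**2))/7 = (-17 + y)/(7*(y + 4*y**2)))
H(K, 1)*N(-79) = 0*((1/7)*(-17 - 79)/(-79*(1 + 4*(-79)))) = 0*((1/7)*(-1/79)*(-96)/(1 - 316)) = 0*((1/7)*(-1/79)*(-96)/(-315)) = 0*((1/7)*(-1/79)*(-1/315)*(-96)) = 0*(-32/58065) = 0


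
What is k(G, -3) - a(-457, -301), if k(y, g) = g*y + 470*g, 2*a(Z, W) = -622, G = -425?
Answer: 176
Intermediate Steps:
a(Z, W) = -311 (a(Z, W) = (1/2)*(-622) = -311)
k(y, g) = 470*g + g*y
k(G, -3) - a(-457, -301) = -3*(470 - 425) - 1*(-311) = -3*45 + 311 = -135 + 311 = 176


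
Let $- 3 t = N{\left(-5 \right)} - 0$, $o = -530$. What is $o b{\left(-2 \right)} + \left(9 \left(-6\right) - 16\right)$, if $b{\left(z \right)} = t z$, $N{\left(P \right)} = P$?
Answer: $\frac{5090}{3} \approx 1696.7$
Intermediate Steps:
$t = \frac{5}{3}$ ($t = - \frac{-5 - 0}{3} = - \frac{-5 + 0}{3} = \left(- \frac{1}{3}\right) \left(-5\right) = \frac{5}{3} \approx 1.6667$)
$b{\left(z \right)} = \frac{5 z}{3}$
$o b{\left(-2 \right)} + \left(9 \left(-6\right) - 16\right) = - 530 \cdot \frac{5}{3} \left(-2\right) + \left(9 \left(-6\right) - 16\right) = \left(-530\right) \left(- \frac{10}{3}\right) - 70 = \frac{5300}{3} - 70 = \frac{5090}{3}$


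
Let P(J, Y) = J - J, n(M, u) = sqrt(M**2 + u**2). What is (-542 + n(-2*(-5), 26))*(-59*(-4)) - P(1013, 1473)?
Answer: -127912 + 472*sqrt(194) ≈ -1.2134e+5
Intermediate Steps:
P(J, Y) = 0
(-542 + n(-2*(-5), 26))*(-59*(-4)) - P(1013, 1473) = (-542 + sqrt((-2*(-5))**2 + 26**2))*(-59*(-4)) - 1*0 = (-542 + sqrt(10**2 + 676))*236 + 0 = (-542 + sqrt(100 + 676))*236 + 0 = (-542 + sqrt(776))*236 + 0 = (-542 + 2*sqrt(194))*236 + 0 = (-127912 + 472*sqrt(194)) + 0 = -127912 + 472*sqrt(194)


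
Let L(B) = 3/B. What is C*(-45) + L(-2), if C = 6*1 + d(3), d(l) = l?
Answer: -813/2 ≈ -406.50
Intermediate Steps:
C = 9 (C = 6*1 + 3 = 6 + 3 = 9)
C*(-45) + L(-2) = 9*(-45) + 3/(-2) = -405 + 3*(-½) = -405 - 3/2 = -813/2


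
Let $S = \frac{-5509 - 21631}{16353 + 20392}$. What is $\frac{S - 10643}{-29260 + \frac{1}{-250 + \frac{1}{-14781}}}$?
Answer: $\frac{289045618754585}{794596360892309} \approx 0.36376$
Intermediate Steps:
$S = - \frac{5428}{7349}$ ($S = - \frac{27140}{36745} = \left(-27140\right) \frac{1}{36745} = - \frac{5428}{7349} \approx -0.7386$)
$\frac{S - 10643}{-29260 + \frac{1}{-250 + \frac{1}{-14781}}} = \frac{- \frac{5428}{7349} - 10643}{-29260 + \frac{1}{-250 + \frac{1}{-14781}}} = - \frac{78220835}{7349 \left(-29260 + \frac{1}{-250 - \frac{1}{14781}}\right)} = - \frac{78220835}{7349 \left(-29260 + \frac{1}{- \frac{3695251}{14781}}\right)} = - \frac{78220835}{7349 \left(-29260 - \frac{14781}{3695251}\right)} = - \frac{78220835}{7349 \left(- \frac{108123059041}{3695251}\right)} = \left(- \frac{78220835}{7349}\right) \left(- \frac{3695251}{108123059041}\right) = \frac{289045618754585}{794596360892309}$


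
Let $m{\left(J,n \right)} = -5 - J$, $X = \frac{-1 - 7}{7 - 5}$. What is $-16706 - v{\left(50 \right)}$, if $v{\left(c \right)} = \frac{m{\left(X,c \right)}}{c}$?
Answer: $- \frac{835299}{50} \approx -16706.0$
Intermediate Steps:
$X = -4$ ($X = - \frac{8}{2} = \left(-8\right) \frac{1}{2} = -4$)
$v{\left(c \right)} = - \frac{1}{c}$ ($v{\left(c \right)} = \frac{-5 - -4}{c} = \frac{-5 + 4}{c} = - \frac{1}{c}$)
$-16706 - v{\left(50 \right)} = -16706 - - \frac{1}{50} = -16706 + \frac{1}{50} = - \frac{835299}{50}$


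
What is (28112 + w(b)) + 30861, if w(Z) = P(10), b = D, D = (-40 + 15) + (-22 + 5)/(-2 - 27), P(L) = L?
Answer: 58983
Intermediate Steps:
D = -708/29 (D = -25 - 17/(-29) = -25 - 17*(-1/29) = -25 + 17/29 = -708/29 ≈ -24.414)
b = -708/29 ≈ -24.414
w(Z) = 10
(28112 + w(b)) + 30861 = (28112 + 10) + 30861 = 28122 + 30861 = 58983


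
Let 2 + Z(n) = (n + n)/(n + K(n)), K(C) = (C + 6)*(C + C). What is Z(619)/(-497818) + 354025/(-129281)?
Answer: -110237969313725/40256184740679 ≈ -2.7384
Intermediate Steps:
K(C) = 2*C*(6 + C) (K(C) = (6 + C)*(2*C) = 2*C*(6 + C))
Z(n) = -2 + 2*n/(n + 2*n*(6 + n)) (Z(n) = -2 + (n + n)/(n + 2*n*(6 + n)) = -2 + (2*n)/(n + 2*n*(6 + n)) = -2 + 2*n/(n + 2*n*(6 + n)))
Z(619)/(-497818) + 354025/(-129281) = -(24 + 4*619)/(13 + 2*619)/(-497818) + 354025/(-129281) = -(24 + 2476)/(13 + 1238)*(-1/497818) + 354025*(-1/129281) = -1*2500/1251*(-1/497818) - 354025/129281 = -1*1/1251*2500*(-1/497818) - 354025/129281 = -2500/1251*(-1/497818) - 354025/129281 = 1250/311385159 - 354025/129281 = -110237969313725/40256184740679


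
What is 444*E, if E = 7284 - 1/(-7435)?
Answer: 24045504204/7435 ≈ 3.2341e+6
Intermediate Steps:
E = 54156541/7435 (E = 7284 - 1*(-1/7435) = 7284 + 1/7435 = 54156541/7435 ≈ 7284.0)
444*E = 444*(54156541/7435) = 24045504204/7435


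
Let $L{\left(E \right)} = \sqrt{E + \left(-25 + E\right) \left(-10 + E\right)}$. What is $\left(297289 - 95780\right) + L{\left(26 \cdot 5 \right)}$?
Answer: $201509 + \sqrt{12730} \approx 2.0162 \cdot 10^{5}$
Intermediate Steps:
$\left(297289 - 95780\right) + L{\left(26 \cdot 5 \right)} = \left(297289 - 95780\right) + \sqrt{250 + \left(26 \cdot 5\right)^{2} - 34 \cdot 26 \cdot 5} = 201509 + \sqrt{250 + 130^{2} - 4420} = 201509 + \sqrt{250 + 16900 - 4420} = 201509 + \sqrt{12730}$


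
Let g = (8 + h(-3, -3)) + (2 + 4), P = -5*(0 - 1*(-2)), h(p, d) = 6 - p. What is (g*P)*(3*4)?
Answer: -2760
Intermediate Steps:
P = -10 (P = -5*(0 + 2) = -5*2 = -10)
g = 23 (g = (8 + (6 - 1*(-3))) + (2 + 4) = (8 + (6 + 3)) + 6 = (8 + 9) + 6 = 17 + 6 = 23)
(g*P)*(3*4) = (23*(-10))*(3*4) = -230*12 = -2760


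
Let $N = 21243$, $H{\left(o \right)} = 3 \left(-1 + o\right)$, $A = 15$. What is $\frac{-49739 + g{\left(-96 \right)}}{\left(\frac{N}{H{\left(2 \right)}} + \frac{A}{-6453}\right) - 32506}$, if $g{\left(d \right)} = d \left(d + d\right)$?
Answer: $\frac{67341357}{54689180} \approx 1.2313$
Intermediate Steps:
$H{\left(o \right)} = -3 + 3 o$
$g{\left(d \right)} = 2 d^{2}$ ($g{\left(d \right)} = d 2 d = 2 d^{2}$)
$\frac{-49739 + g{\left(-96 \right)}}{\left(\frac{N}{H{\left(2 \right)}} + \frac{A}{-6453}\right) - 32506} = \frac{-49739 + 2 \left(-96\right)^{2}}{\left(\frac{21243}{-3 + 3 \cdot 2} + \frac{15}{-6453}\right) - 32506} = \frac{-49739 + 2 \cdot 9216}{\left(\frac{21243}{-3 + 6} + 15 \left(- \frac{1}{6453}\right)\right) - 32506} = \frac{-49739 + 18432}{\left(\frac{21243}{3} - \frac{5}{2151}\right) - 32506} = - \frac{31307}{\left(21243 \cdot \frac{1}{3} - \frac{5}{2151}\right) - 32506} = - \frac{31307}{\left(7081 - \frac{5}{2151}\right) - 32506} = - \frac{31307}{\frac{15231226}{2151} - 32506} = - \frac{31307}{- \frac{54689180}{2151}} = \left(-31307\right) \left(- \frac{2151}{54689180}\right) = \frac{67341357}{54689180}$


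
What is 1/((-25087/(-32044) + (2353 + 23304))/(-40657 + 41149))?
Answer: 15765648/822177995 ≈ 0.019175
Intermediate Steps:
1/((-25087/(-32044) + (2353 + 23304))/(-40657 + 41149)) = 1/((-25087*(-1/32044) + 25657)/492) = 1/((25087/32044 + 25657)*(1/492)) = 1/((822177995/32044)*(1/492)) = 1/(822177995/15765648) = 15765648/822177995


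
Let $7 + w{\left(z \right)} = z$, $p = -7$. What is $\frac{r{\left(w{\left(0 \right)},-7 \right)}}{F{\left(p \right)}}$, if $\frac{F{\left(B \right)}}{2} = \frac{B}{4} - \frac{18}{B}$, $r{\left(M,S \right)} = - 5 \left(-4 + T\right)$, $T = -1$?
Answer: $\frac{350}{23} \approx 15.217$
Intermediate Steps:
$w{\left(z \right)} = -7 + z$
$r{\left(M,S \right)} = 25$ ($r{\left(M,S \right)} = - 5 \left(-4 - 1\right) = \left(-5\right) \left(-5\right) = 25$)
$F{\left(B \right)} = \frac{B}{2} - \frac{36}{B}$ ($F{\left(B \right)} = 2 \left(\frac{B}{4} - \frac{18}{B}\right) = 2 \left(- \frac{18}{B} + \frac{B}{4}\right) = \frac{B}{2} - \frac{36}{B}$)
$\frac{r{\left(w{\left(0 \right)},-7 \right)}}{F{\left(p \right)}} = \frac{25}{\frac{1}{2} \left(-7\right) - \frac{36}{-7}} = \frac{25}{- \frac{7}{2} - - \frac{36}{7}} = \frac{25}{- \frac{7}{2} + \frac{36}{7}} = \frac{25}{\frac{23}{14}} = 25 \cdot \frac{14}{23} = \frac{350}{23}$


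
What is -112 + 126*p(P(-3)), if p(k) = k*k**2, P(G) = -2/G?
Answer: -224/3 ≈ -74.667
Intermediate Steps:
p(k) = k**3
-112 + 126*p(P(-3)) = -112 + 126*(-2/(-3))**3 = -112 + 126*(-2*(-1/3))**3 = -112 + 126*(2/3)**3 = -112 + 126*(8/27) = -112 + 112/3 = -224/3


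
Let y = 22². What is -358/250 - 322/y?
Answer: -63443/30250 ≈ -2.0973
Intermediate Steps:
y = 484
-358/250 - 322/y = -358/250 - 322/484 = -358*1/250 - 322*1/484 = -179/125 - 161/242 = -63443/30250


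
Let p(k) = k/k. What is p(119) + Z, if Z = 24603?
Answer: 24604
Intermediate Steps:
p(k) = 1
p(119) + Z = 1 + 24603 = 24604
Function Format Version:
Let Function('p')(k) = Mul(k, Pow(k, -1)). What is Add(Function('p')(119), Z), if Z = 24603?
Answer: 24604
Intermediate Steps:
Function('p')(k) = 1
Add(Function('p')(119), Z) = Add(1, 24603) = 24604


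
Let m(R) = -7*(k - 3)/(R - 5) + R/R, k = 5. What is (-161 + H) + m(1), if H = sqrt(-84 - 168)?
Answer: -313/2 + 6*I*sqrt(7) ≈ -156.5 + 15.875*I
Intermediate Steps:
m(R) = 1 - 7/(-5/2 + R/2) (m(R) = -7*(5 - 3)/(R - 5) + R/R = -7*2/(-5 + R) + 1 = -7/(-5/2 + R/2) + 1 = 1 - 7/(-5/2 + R/2))
H = 6*I*sqrt(7) (H = sqrt(-252) = 6*I*sqrt(7) ≈ 15.875*I)
(-161 + H) + m(1) = (-161 + 6*I*sqrt(7)) + (-19 + 1)/(-5 + 1) = (-161 + 6*I*sqrt(7)) - 18/(-4) = (-161 + 6*I*sqrt(7)) - 1/4*(-18) = (-161 + 6*I*sqrt(7)) + 9/2 = -313/2 + 6*I*sqrt(7)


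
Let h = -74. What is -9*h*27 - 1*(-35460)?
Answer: 53442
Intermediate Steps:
-9*h*27 - 1*(-35460) = -9*(-74)*27 - 1*(-35460) = 666*27 + 35460 = 17982 + 35460 = 53442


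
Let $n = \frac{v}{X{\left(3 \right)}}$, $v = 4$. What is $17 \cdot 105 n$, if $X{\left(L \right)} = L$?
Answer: $2380$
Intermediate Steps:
$n = \frac{4}{3} \approx 1.3333$
$17 \cdot 105 n = 17 \cdot 105 \cdot \frac{4}{3} = 1785 \cdot \frac{4}{3} = 2380$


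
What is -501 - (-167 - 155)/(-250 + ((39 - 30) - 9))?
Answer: -62786/125 ≈ -502.29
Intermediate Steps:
-501 - (-167 - 155)/(-250 + ((39 - 30) - 9)) = -501 - (-322)/(-250 + (9 - 9)) = -501 - (-322)/(-250 + 0) = -501 - (-322)/(-250) = -501 - (-322)*(-1)/250 = -501 - 1*161/125 = -501 - 161/125 = -62786/125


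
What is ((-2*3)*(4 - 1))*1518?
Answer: -27324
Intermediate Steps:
((-2*3)*(4 - 1))*1518 = -6*3*1518 = -18*1518 = -27324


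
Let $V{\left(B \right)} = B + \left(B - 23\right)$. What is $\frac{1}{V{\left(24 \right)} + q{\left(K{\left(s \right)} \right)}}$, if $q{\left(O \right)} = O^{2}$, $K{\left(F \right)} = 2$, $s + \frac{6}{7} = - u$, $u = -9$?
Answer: $\frac{1}{29} \approx 0.034483$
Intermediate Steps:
$V{\left(B \right)} = -23 + 2 B$ ($V{\left(B \right)} = B + \left(-23 + B\right) = -23 + 2 B$)
$s = \frac{57}{7}$ ($s = - \frac{6}{7} - -9 = - \frac{6}{7} + 9 = \frac{57}{7} \approx 8.1429$)
$\frac{1}{V{\left(24 \right)} + q{\left(K{\left(s \right)} \right)}} = \frac{1}{\left(-23 + 2 \cdot 24\right) + 2^{2}} = \frac{1}{\left(-23 + 48\right) + 4} = \frac{1}{25 + 4} = \frac{1}{29}$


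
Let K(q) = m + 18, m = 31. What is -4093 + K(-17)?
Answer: -4044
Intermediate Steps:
K(q) = 49 (K(q) = 31 + 18 = 49)
-4093 + K(-17) = -4093 + 49 = -4044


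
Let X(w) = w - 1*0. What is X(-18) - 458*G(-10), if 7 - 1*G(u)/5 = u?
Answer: -38948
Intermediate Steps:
G(u) = 35 - 5*u
X(w) = w (X(w) = w + 0 = w)
X(-18) - 458*G(-10) = -18 - 458*(35 - 5*(-10)) = -18 - 458*(35 + 50) = -18 - 458*85 = -18 - 38930 = -38948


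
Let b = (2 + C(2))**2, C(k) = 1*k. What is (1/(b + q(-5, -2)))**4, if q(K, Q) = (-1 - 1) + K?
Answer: 1/6561 ≈ 0.00015242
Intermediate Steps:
C(k) = k
q(K, Q) = -2 + K
b = 16 (b = (2 + 2)**2 = 4**2 = 16)
(1/(b + q(-5, -2)))**4 = (1/(16 + (-2 - 5)))**4 = (1/(16 - 7))**4 = (1/9)**4 = 1/6561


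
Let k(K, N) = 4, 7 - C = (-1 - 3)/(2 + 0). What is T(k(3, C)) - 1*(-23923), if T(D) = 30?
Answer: 23953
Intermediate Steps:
C = 9 (C = 7 - (-1 - 3)/(2 + 0) = 7 - (-4)/2 = 7 - 1*(-2) = 7 + 2 = 9)
T(k(3, C)) - 1*(-23923) = 30 - 1*(-23923) = 30 + 23923 = 23953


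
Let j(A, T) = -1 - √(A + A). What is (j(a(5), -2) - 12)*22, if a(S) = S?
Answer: -286 - 22*√10 ≈ -355.57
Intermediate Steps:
j(A, T) = -1 - √2*√A (j(A, T) = -1 - √(2*A) = -1 - √2*√A)
(j(a(5), -2) - 12)*22 = ((-1 - √2*√5) - 12)*22 = ((-1 - √10) - 12)*22 = (-13 - √10)*22 = -286 - 22*√10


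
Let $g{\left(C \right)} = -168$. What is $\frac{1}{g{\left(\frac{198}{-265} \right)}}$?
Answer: $- \frac{1}{168} \approx -0.0059524$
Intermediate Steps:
$\frac{1}{g{\left(\frac{198}{-265} \right)}} = \frac{1}{-168} = - \frac{1}{168}$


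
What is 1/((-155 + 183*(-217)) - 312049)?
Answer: -1/351915 ≈ -2.8416e-6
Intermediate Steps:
1/((-155 + 183*(-217)) - 312049) = 1/((-155 - 39711) - 312049) = 1/(-39866 - 312049) = 1/(-351915) = -1/351915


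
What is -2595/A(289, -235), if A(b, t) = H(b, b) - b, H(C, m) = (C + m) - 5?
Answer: -2595/284 ≈ -9.1373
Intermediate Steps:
H(C, m) = -5 + C + m
A(b, t) = -5 + b (A(b, t) = (-5 + b + b) - b = (-5 + 2*b) - b = -5 + b)
-2595/A(289, -235) = -2595/(-5 + 289) = -2595/284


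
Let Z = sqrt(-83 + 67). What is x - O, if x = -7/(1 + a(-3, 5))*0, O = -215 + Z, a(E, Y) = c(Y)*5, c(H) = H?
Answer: 215 - 4*I ≈ 215.0 - 4.0*I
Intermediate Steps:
Z = 4*I (Z = sqrt(-16) = 4*I ≈ 4.0*I)
a(E, Y) = 5*Y (a(E, Y) = Y*5 = 5*Y)
O = -215 + 4*I ≈ -215.0 + 4.0*I
x = 0 (x = -7/(1 + 5*5)*0 = -7/(1 + 25)*0 = -7/26*0 = 0)
x - O = 0 - (-215 + 4*I) = 0 + (215 - 4*I) = 215 - 4*I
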